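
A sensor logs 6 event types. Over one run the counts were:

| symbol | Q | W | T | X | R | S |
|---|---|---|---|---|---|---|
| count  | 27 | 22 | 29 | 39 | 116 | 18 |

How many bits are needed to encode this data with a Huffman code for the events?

561

Greedily combine the two least-frequent nodes:
merge S(18) and W(22): 40
merge Q(27) and T(29): 56
merge X(39) and 40: 79
merge 56 and 79: 135
merge R(116) and 135: 251
The encoded length is the sum of every internal node's weight: 40 + 56 + 79 + 135 + 251 = 561 bits.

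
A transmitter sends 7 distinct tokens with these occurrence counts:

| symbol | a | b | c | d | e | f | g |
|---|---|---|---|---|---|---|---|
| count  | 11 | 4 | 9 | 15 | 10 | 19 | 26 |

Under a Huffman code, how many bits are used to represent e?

3

Repeatedly merge the two smallest:
merge b(4) and c(9): 13
merge e(10) and a(11): 21
merge 13 and d(15): 28
merge f(19) and 21: 40
merge g(26) and 28: 54
merge 40 and 54: 94
The subtree containing e is merged 3 times, so code length = 3.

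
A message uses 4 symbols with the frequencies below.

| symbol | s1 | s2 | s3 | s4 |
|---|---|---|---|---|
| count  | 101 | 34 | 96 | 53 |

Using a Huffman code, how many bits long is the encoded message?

554

Merge the two smallest weights repeatedly:
s2(34) + s4(53) → 87
87 + s3(96) → 183
s1(101) + 183 → 284
Each symbol's bit-cost is frequency × depth; summing gives 554 bits (equivalently 87 + 183 + 284).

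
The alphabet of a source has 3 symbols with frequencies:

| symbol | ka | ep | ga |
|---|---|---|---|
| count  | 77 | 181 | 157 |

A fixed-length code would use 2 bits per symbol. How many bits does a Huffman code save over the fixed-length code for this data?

181

Fixed-length: 2 bits × 415 symbols = 830 bits.
Huffman merges:
ka(77) + ga(157) → 234
ep(181) + 234 → 415
Huffman total = 234 + 415 = 649 bits.
Saving = 830 − 649 = 181 bits.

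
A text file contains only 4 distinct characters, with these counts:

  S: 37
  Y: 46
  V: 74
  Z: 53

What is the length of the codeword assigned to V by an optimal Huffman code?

2

Build the tree from the bottom:
S(37) + Y(46) → 83
Z(53) + V(74) → 127
83 + 127 → 210
The subtree containing V is merged 2 times, so code length = 2.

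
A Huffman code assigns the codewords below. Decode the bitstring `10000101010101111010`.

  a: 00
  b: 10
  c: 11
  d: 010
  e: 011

badbbbccd

Read left to right; each codeword is recognised as soon as it completes (prefix code):
  10→b | 00→a | 010→d | 10→b | 10→b | 10→b | 11→c | 11→c | 010→d
Decoded message: badbbbccd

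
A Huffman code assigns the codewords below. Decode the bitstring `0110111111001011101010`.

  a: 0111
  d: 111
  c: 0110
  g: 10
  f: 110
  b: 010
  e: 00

cddegdbg

Read left to right; each codeword is recognised as soon as it completes (prefix code):
  0110→c | 111→d | 111→d | 00→e | 10→g | 111→d | 010→b | 10→g
Decoded message: cddegdbg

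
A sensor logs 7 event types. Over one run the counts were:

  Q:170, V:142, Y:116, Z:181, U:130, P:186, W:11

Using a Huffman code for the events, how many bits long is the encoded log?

2568

Build the Huffman tree bottom-up:
combine W(11), Y(116) → 127
combine 127, U(130) → 257
combine V(142), Q(170) → 312
combine Z(181), P(186) → 367
combine 257, 312 → 569
combine 367, 569 → 936
Each symbol's bit-cost is frequency × depth; summing gives 2568 bits (equivalently 127 + 257 + 312 + 367 + 569 + 936).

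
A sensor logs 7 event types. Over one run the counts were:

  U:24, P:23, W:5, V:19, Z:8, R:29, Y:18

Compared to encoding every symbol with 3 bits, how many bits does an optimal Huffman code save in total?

40

Fixed-length: 3 bits × 126 symbols = 378 bits.
Huffman merges:
combine W(5), Z(8) → 13
combine 13, Y(18) → 31
combine V(19), P(23) → 42
combine U(24), R(29) → 53
combine 31, 42 → 73
combine 53, 73 → 126
Huffman total = 13 + 31 + 42 + 53 + 73 + 126 = 338 bits.
Saving = 378 − 338 = 40 bits.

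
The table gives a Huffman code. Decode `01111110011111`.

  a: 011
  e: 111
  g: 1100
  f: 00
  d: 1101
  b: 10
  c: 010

aebae

Read left to right; each codeword is recognised as soon as it completes (prefix code):
  011→a | 111→e | 10→b | 011→a | 111→e
Decoded message: aebae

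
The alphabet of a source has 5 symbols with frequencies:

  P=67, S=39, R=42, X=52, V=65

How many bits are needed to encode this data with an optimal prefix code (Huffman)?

611

Build the Huffman tree bottom-up:
S(39) + R(42) → 81
X(52) + V(65) → 117
P(67) + 81 → 148
117 + 148 → 265
The encoded length is the sum of every internal node's weight: 81 + 117 + 148 + 265 = 611 bits.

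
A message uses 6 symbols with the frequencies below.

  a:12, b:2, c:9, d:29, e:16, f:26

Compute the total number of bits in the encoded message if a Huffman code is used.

222

Greedily combine the two least-frequent nodes:
b(2) + c(9) → 11
11 + a(12) → 23
e(16) + 23 → 39
f(26) + d(29) → 55
39 + 55 → 94
Total encoded bits = sum of merged weights = 11 + 23 + 39 + 55 + 94 = 222.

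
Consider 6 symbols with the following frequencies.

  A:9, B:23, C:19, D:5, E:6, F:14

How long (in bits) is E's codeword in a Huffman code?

4

Repeatedly merge the two smallest:
combine D(5), E(6) → 11
combine A(9), 11 → 20
combine F(14), C(19) → 33
combine 20, B(23) → 43
combine 33, 43 → 76
E sits 4 levels below the root, so its codeword is 4 bits.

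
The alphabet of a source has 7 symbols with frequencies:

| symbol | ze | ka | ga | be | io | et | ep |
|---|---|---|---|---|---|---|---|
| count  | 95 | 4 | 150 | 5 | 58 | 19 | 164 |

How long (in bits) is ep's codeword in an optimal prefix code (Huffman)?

2

Huffman merges, smallest pair first:
merge ka(4) and be(5): 9
merge 9 and et(19): 28
merge 28 and io(58): 86
merge 86 and ze(95): 181
merge ga(150) and ep(164): 314
merge 181 and 314: 495
ep sits 2 levels below the root, so its codeword is 2 bits.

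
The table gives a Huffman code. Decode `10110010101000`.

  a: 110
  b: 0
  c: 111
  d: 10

Read left to right; each codeword is recognised as soon as it completes (prefix code):
  10→d | 110→a | 0→b | 10→d | 10→d | 10→d | 0→b | 0→b
Decoded message: dabdddbb

dabdddbb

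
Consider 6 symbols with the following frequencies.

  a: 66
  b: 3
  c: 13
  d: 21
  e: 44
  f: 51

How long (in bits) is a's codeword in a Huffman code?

2

Build the tree from the bottom:
merge b(3) and c(13): 16
merge 16 and d(21): 37
merge 37 and e(44): 81
merge f(51) and a(66): 117
merge 81 and 117: 198
a's leaf is at depth 2, giving a 2-bit codeword.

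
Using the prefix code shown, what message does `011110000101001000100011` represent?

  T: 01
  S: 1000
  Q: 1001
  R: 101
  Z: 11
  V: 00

TZSTTVSSZ

Read left to right; each codeword is recognised as soon as it completes (prefix code):
  01→T | 11→Z | 1000→S | 01→T | 01→T | 00→V | 1000→S | 1000→S | 11→Z
Decoded message: TZSTTVSSZ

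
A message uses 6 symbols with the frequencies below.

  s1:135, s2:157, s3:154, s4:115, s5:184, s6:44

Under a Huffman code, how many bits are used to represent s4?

3

Huffman merges, smallest pair first:
s6(44) + s4(115) → 159
s1(135) + s3(154) → 289
s2(157) + 159 → 316
s5(184) + 289 → 473
316 + 473 → 789
The subtree containing s4 is merged 3 times, so code length = 3.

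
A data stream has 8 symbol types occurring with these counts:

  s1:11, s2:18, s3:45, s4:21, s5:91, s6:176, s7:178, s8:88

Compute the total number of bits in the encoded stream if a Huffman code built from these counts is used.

1609

Merge the two smallest weights repeatedly:
combine s1(11), s2(18) → 29
combine s4(21), 29 → 50
combine s3(45), 50 → 95
combine s8(88), s5(91) → 179
combine 95, s6(176) → 271
combine s7(178), 179 → 357
combine 271, 357 → 628
The encoded length is the sum of every internal node's weight: 29 + 50 + 95 + 179 + 271 + 357 + 628 = 1609 bits.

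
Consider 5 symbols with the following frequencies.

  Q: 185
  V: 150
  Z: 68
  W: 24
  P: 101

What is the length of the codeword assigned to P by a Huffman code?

Build the tree from the bottom:
W(24) + Z(68) → 92
92 + P(101) → 193
V(150) + Q(185) → 335
193 + 335 → 528
The subtree containing P is merged 2 times, so code length = 2.

2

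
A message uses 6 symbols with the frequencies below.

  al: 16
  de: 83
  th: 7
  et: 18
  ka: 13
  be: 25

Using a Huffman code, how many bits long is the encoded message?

Merge the two smallest weights repeatedly:
merge th(7) and ka(13): 20
merge al(16) and et(18): 34
merge 20 and be(25): 45
merge 34 and 45: 79
merge 79 and de(83): 162
The encoded length is the sum of every internal node's weight: 20 + 34 + 45 + 79 + 162 = 340 bits.

340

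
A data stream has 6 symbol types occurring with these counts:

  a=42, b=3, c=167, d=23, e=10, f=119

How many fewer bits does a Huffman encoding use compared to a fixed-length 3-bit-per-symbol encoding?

Fixed-length: 3 bits × 364 symbols = 1092 bits.
Huffman merges:
merge b(3) and e(10): 13
merge 13 and d(23): 36
merge 36 and a(42): 78
merge 78 and f(119): 197
merge c(167) and 197: 364
Huffman total = 13 + 36 + 78 + 197 + 364 = 688 bits.
Saving = 1092 − 688 = 404 bits.

404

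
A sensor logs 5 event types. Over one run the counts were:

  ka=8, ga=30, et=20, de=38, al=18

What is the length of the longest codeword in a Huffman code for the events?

Merge the two lowest-weight nodes at each step:
combine ka(8), al(18) → 26
combine et(20), 26 → 46
combine ga(30), de(38) → 68
combine 46, 68 → 114
The rarest symbols sit at the bottom; the longest codeword is 3 bits.

3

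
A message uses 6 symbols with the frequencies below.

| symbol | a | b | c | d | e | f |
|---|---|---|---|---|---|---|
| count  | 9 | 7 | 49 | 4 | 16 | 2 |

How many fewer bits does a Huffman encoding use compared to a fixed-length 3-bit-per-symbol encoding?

95

Fixed-length: 3 bits × 87 symbols = 261 bits.
Huffman merges:
f(2) + d(4) → 6
6 + b(7) → 13
a(9) + 13 → 22
e(16) + 22 → 38
38 + c(49) → 87
Huffman total = 6 + 13 + 22 + 38 + 87 = 166 bits.
Saving = 261 − 166 = 95 bits.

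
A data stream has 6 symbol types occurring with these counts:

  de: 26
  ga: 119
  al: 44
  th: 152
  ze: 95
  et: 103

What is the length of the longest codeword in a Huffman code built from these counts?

Merge the two lowest-weight nodes at each step:
merge de(26) and al(44): 70
merge 70 and ze(95): 165
merge et(103) and ga(119): 222
merge th(152) and 165: 317
merge 222 and 317: 539
The rarest symbols sit at the bottom; the longest codeword is 4 bits.

4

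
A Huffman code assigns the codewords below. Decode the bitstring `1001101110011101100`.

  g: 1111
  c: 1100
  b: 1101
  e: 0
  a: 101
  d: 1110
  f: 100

Read left to right; each codeword is recognised as soon as it completes (prefix code):
  100→f | 1101→b | 1100→c | 1110→d | 1100→c
Decoded message: fbcdc

fbcdc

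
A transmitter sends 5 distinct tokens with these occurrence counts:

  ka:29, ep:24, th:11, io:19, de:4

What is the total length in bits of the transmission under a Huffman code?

189

Merge the two smallest weights repeatedly:
de(4) + th(11) → 15
15 + io(19) → 34
ep(24) + ka(29) → 53
34 + 53 → 87
Total encoded bits = sum of merged weights = 15 + 34 + 53 + 87 = 189.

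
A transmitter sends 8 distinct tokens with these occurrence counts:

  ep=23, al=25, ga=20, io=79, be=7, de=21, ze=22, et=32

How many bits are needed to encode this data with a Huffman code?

635

Greedily combine the two least-frequent nodes:
merge be(7) and ga(20): 27
merge de(21) and ze(22): 43
merge ep(23) and al(25): 48
merge 27 and et(32): 59
merge 43 and 48: 91
merge 59 and io(79): 138
merge 91 and 138: 229
The encoded length is the sum of every internal node's weight: 27 + 43 + 48 + 59 + 91 + 138 + 229 = 635 bits.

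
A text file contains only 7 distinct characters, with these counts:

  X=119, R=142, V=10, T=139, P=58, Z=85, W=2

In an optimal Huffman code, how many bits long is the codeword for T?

Build the tree from the bottom:
combine W(2), V(10) → 12
combine 12, P(58) → 70
combine 70, Z(85) → 155
combine X(119), T(139) → 258
combine R(142), 155 → 297
combine 258, 297 → 555
T sits 2 levels below the root, so its codeword is 2 bits.

2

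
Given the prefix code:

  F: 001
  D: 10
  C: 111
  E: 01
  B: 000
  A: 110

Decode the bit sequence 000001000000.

Read left to right; each codeword is recognised as soon as it completes (prefix code):
  000→B | 001→F | 000→B | 000→B
Decoded message: BFBB

BFBB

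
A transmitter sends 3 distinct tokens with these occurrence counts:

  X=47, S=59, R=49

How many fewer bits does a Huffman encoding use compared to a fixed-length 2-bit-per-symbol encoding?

59

Fixed-length: 2 bits × 155 symbols = 310 bits.
Huffman merges:
merge X(47) and R(49): 96
merge S(59) and 96: 155
Huffman total = 96 + 155 = 251 bits.
Saving = 310 − 251 = 59 bits.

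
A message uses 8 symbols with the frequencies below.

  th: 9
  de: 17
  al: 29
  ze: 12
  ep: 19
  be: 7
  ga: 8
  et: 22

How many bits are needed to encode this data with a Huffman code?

Merge the two smallest weights repeatedly:
merge be(7) and ga(8): 15
merge th(9) and ze(12): 21
merge 15 and de(17): 32
merge ep(19) and 21: 40
merge et(22) and al(29): 51
merge 32 and 40: 72
merge 51 and 72: 123
The encoded length is the sum of every internal node's weight: 15 + 21 + 32 + 40 + 51 + 72 + 123 = 354 bits.

354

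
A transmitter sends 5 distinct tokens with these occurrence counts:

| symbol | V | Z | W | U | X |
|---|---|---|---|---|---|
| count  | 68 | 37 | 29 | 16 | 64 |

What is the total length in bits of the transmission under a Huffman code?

473

Greedily combine the two least-frequent nodes:
merge U(16) and W(29): 45
merge Z(37) and 45: 82
merge X(64) and V(68): 132
merge 82 and 132: 214
The encoded length is the sum of every internal node's weight: 45 + 82 + 132 + 214 = 473 bits.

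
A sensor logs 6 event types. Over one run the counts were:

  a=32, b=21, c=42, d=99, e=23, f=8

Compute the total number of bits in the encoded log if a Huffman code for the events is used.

506

Merge the two smallest weights repeatedly:
merge f(8) and b(21): 29
merge e(23) and 29: 52
merge a(32) and c(42): 74
merge 52 and 74: 126
merge d(99) and 126: 225
The encoded length is the sum of every internal node's weight: 29 + 52 + 74 + 126 + 225 = 506 bits.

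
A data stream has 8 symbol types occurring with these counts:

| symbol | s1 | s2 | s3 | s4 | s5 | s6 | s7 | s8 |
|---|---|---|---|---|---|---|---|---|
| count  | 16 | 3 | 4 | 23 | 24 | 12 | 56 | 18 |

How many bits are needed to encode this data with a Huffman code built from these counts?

414

Merge the two smallest weights repeatedly:
combine s2(3), s3(4) → 7
combine 7, s6(12) → 19
combine s1(16), s8(18) → 34
combine 19, s4(23) → 42
combine s5(24), 34 → 58
combine 42, s7(56) → 98
combine 58, 98 → 156
The encoded length is the sum of every internal node's weight: 7 + 19 + 34 + 42 + 58 + 98 + 156 = 414 bits.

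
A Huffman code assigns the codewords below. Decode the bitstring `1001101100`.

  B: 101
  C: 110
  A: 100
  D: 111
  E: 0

Read left to right; each codeword is recognised as soon as it completes (prefix code):
  100→A | 110→C | 110→C | 0→E
Decoded message: ACCE

ACCE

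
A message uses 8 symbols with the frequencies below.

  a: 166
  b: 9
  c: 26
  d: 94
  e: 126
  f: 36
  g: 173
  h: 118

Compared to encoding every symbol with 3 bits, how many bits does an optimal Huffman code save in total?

233

Fixed-length: 3 bits × 748 symbols = 2244 bits.
Huffman merges:
merge b(9) and c(26): 35
merge 35 and f(36): 71
merge 71 and d(94): 165
merge h(118) and e(126): 244
merge 165 and a(166): 331
merge g(173) and 244: 417
merge 331 and 417: 748
Huffman total = 35 + 71 + 165 + 244 + 331 + 417 + 748 = 2011 bits.
Saving = 2244 − 2011 = 233 bits.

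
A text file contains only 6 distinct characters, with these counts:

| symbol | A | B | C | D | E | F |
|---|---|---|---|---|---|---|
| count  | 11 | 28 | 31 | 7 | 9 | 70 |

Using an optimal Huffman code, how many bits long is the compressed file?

340

Merge the two smallest weights repeatedly:
combine D(7), E(9) → 16
combine A(11), 16 → 27
combine 27, B(28) → 55
combine C(31), 55 → 86
combine F(70), 86 → 156
The encoded length is the sum of every internal node's weight: 16 + 27 + 55 + 86 + 156 = 340 bits.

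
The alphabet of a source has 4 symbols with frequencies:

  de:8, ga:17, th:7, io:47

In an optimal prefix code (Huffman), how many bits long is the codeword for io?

Repeatedly merge the two smallest:
th(7) + de(8) → 15
15 + ga(17) → 32
32 + io(47) → 79
io is a child of the root — depth 1, so its codeword is a single bit.

1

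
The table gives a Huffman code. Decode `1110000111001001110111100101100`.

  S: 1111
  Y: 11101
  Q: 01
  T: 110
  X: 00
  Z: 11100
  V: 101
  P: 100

ZXZPYZVP

Read left to right; each codeword is recognised as soon as it completes (prefix code):
  11100→Z | 00→X | 11100→Z | 100→P | 11101→Y | 11100→Z | 101→V | 100→P
Decoded message: ZXZPYZVP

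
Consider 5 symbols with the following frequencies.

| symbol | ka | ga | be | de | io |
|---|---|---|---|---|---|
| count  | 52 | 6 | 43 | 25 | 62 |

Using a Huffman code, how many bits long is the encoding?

Greedily combine the two least-frequent nodes:
ga(6) + de(25) → 31
31 + be(43) → 74
ka(52) + io(62) → 114
74 + 114 → 188
Each symbol's bit-cost is frequency × depth; summing gives 407 bits (equivalently 31 + 74 + 114 + 188).

407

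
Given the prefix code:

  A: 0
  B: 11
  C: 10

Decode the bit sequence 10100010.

CCAAC

Read left to right; each codeword is recognised as soon as it completes (prefix code):
  10→C | 10→C | 0→A | 0→A | 10→C
Decoded message: CCAAC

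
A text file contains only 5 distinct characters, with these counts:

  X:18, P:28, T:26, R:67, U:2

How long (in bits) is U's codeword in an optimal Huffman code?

Repeatedly merge the two smallest:
merge U(2) and X(18): 20
merge 20 and T(26): 46
merge P(28) and 46: 74
merge R(67) and 74: 141
U sits 4 levels below the root, so its codeword is 4 bits.

4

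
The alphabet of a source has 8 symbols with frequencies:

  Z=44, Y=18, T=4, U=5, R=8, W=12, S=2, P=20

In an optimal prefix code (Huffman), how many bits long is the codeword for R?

4

Build the tree from the bottom:
combine S(2), T(4) → 6
combine U(5), 6 → 11
combine R(8), 11 → 19
combine W(12), Y(18) → 30
combine 19, P(20) → 39
combine 30, 39 → 69
combine Z(44), 69 → 113
The subtree containing R is merged 4 times, so code length = 4.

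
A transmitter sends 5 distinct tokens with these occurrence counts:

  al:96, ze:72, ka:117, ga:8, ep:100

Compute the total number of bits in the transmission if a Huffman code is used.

866

Greedily combine the two least-frequent nodes:
merge ga(8) and ze(72): 80
merge 80 and al(96): 176
merge ep(100) and ka(117): 217
merge 176 and 217: 393
Each symbol's bit-cost is frequency × depth; summing gives 866 bits (equivalently 80 + 176 + 217 + 393).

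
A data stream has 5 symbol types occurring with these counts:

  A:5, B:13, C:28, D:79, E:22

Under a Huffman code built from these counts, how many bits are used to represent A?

Huffman merges, smallest pair first:
merge A(5) and B(13): 18
merge 18 and E(22): 40
merge C(28) and 40: 68
merge 68 and D(79): 147
A's leaf is at depth 4, giving a 4-bit codeword.

4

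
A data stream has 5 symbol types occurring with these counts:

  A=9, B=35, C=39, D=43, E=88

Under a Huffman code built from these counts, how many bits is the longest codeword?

3

Merge the two lowest-weight nodes at each step:
merge A(9) and B(35): 44
merge C(39) and D(43): 82
merge 44 and 82: 126
merge E(88) and 126: 214
The first pair merged (A, B) ends up deepest, at depth 3.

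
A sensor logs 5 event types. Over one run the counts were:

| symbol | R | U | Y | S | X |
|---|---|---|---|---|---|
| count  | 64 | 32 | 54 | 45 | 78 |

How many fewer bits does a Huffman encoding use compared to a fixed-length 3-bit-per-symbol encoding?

196

Fixed-length: 3 bits × 273 symbols = 819 bits.
Huffman merges:
U(32) + S(45) → 77
Y(54) + R(64) → 118
77 + X(78) → 155
118 + 155 → 273
Huffman total = 77 + 118 + 155 + 273 = 623 bits.
Saving = 819 − 623 = 196 bits.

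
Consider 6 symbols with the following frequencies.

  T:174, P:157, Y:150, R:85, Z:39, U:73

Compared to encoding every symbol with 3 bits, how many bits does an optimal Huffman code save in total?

Fixed-length: 3 bits × 678 symbols = 2034 bits.
Huffman merges:
Z(39) + U(73) → 112
R(85) + 112 → 197
Y(150) + P(157) → 307
T(174) + 197 → 371
307 + 371 → 678
Huffman total = 112 + 197 + 307 + 371 + 678 = 1665 bits.
Saving = 2034 − 1665 = 369 bits.

369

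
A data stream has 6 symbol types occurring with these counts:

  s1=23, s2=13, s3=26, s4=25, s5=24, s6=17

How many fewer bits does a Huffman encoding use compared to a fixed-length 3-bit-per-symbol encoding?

Fixed-length: 3 bits × 128 symbols = 384 bits.
Huffman merges:
combine s2(13), s6(17) → 30
combine s1(23), s5(24) → 47
combine s4(25), s3(26) → 51
combine 30, 47 → 77
combine 51, 77 → 128
Huffman total = 30 + 47 + 51 + 77 + 128 = 333 bits.
Saving = 384 − 333 = 51 bits.

51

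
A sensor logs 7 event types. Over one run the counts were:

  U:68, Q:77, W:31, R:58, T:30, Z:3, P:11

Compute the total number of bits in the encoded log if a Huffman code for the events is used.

689

Build the Huffman tree bottom-up:
Z(3) + P(11) → 14
14 + T(30) → 44
W(31) + 44 → 75
R(58) + U(68) → 126
75 + Q(77) → 152
126 + 152 → 278
The encoded length is the sum of every internal node's weight: 14 + 44 + 75 + 126 + 152 + 278 = 689 bits.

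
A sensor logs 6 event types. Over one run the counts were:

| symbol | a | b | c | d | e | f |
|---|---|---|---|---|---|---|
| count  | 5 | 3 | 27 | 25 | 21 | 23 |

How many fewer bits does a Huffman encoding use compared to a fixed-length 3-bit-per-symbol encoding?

Fixed-length: 3 bits × 104 symbols = 312 bits.
Huffman merges:
merge b(3) and a(5): 8
merge 8 and e(21): 29
merge f(23) and d(25): 48
merge c(27) and 29: 56
merge 48 and 56: 104
Huffman total = 8 + 29 + 48 + 56 + 104 = 245 bits.
Saving = 312 − 245 = 67 bits.

67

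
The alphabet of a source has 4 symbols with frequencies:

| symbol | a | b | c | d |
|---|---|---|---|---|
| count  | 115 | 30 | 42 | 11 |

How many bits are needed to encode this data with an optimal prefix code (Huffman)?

Greedily combine the two least-frequent nodes:
d(11) + b(30) → 41
41 + c(42) → 83
83 + a(115) → 198
Each symbol's bit-cost is frequency × depth; summing gives 322 bits (equivalently 41 + 83 + 198).

322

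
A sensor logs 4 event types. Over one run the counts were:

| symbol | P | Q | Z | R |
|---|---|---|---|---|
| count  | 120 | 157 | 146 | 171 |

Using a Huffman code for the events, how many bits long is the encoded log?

1188

Merge the two smallest weights repeatedly:
P(120) + Z(146) → 266
Q(157) + R(171) → 328
266 + 328 → 594
Each symbol's bit-cost is frequency × depth; summing gives 1188 bits (equivalently 266 + 328 + 594).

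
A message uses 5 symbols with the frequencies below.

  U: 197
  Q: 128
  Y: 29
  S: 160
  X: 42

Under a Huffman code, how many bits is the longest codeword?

Merge the two lowest-weight nodes at each step:
merge Y(29) and X(42): 71
merge 71 and Q(128): 199
merge S(160) and U(197): 357
merge 199 and 357: 556
The rarest symbols sit at the bottom; the longest codeword is 3 bits.

3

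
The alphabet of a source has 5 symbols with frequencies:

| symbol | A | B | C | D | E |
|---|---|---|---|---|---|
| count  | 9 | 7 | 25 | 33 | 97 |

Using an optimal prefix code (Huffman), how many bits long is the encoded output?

Merge the two smallest weights repeatedly:
B(7) + A(9) → 16
16 + C(25) → 41
D(33) + 41 → 74
74 + E(97) → 171
Each symbol's bit-cost is frequency × depth; summing gives 302 bits (equivalently 16 + 41 + 74 + 171).

302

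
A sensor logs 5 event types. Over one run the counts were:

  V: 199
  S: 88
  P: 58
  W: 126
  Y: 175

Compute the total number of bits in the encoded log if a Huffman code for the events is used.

1438

Merge the two smallest weights repeatedly:
P(58) + S(88) → 146
W(126) + 146 → 272
Y(175) + V(199) → 374
272 + 374 → 646
Total encoded bits = sum of merged weights = 146 + 272 + 374 + 646 = 1438.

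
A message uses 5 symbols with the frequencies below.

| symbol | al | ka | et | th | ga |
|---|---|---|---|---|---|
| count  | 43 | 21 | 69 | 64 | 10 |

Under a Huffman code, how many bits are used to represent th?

Build the tree from the bottom:
ga(10) + ka(21) → 31
31 + al(43) → 74
th(64) + et(69) → 133
74 + 133 → 207
The subtree containing th is merged 2 times, so code length = 2.

2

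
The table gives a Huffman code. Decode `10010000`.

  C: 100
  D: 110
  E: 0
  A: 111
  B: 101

Read left to right; each codeword is recognised as soon as it completes (prefix code):
  100→C | 100→C | 0→E | 0→E
Decoded message: CCEE

CCEE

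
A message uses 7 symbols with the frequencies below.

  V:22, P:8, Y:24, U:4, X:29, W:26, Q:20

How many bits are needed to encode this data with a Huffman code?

Build the Huffman tree bottom-up:
combine U(4), P(8) → 12
combine 12, Q(20) → 32
combine V(22), Y(24) → 46
combine W(26), X(29) → 55
combine 32, 46 → 78
combine 55, 78 → 133
Each symbol's bit-cost is frequency × depth; summing gives 356 bits (equivalently 12 + 32 + 46 + 55 + 78 + 133).

356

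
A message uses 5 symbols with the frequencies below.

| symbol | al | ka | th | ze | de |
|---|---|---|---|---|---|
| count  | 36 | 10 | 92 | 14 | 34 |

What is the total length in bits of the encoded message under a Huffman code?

362

Merge the two smallest weights repeatedly:
combine ka(10), ze(14) → 24
combine 24, de(34) → 58
combine al(36), 58 → 94
combine th(92), 94 → 186
The encoded length is the sum of every internal node's weight: 24 + 58 + 94 + 186 = 362 bits.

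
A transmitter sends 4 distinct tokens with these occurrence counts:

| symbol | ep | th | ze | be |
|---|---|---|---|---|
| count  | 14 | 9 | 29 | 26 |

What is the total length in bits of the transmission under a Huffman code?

150

Greedily combine the two least-frequent nodes:
th(9) + ep(14) → 23
23 + be(26) → 49
ze(29) + 49 → 78
Each symbol's bit-cost is frequency × depth; summing gives 150 bits (equivalently 23 + 49 + 78).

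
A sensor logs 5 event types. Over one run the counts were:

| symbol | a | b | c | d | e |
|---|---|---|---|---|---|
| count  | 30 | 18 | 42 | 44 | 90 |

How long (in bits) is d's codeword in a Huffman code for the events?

Huffman merges, smallest pair first:
combine b(18), a(30) → 48
combine c(42), d(44) → 86
combine 48, 86 → 134
combine e(90), 134 → 224
d's leaf is at depth 3, giving a 3-bit codeword.

3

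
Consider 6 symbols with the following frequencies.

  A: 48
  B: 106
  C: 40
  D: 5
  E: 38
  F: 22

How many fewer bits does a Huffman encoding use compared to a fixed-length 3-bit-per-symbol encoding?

Fixed-length: 3 bits × 259 symbols = 777 bits.
Huffman merges:
D(5) + F(22) → 27
27 + E(38) → 65
C(40) + A(48) → 88
65 + 88 → 153
B(106) + 153 → 259
Huffman total = 27 + 65 + 88 + 153 + 259 = 592 bits.
Saving = 777 − 592 = 185 bits.

185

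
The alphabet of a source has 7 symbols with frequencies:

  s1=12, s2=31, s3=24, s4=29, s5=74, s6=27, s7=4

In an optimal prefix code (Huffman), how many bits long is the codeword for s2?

3

Build the tree from the bottom:
combine s7(4), s1(12) → 16
combine 16, s3(24) → 40
combine s6(27), s4(29) → 56
combine s2(31), 40 → 71
combine 56, 71 → 127
combine s5(74), 127 → 201
The subtree containing s2 is merged 3 times, so code length = 3.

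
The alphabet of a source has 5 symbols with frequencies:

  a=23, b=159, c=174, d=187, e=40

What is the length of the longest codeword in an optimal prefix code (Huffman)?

3

Merge the two lowest-weight nodes at each step:
merge a(23) and e(40): 63
merge 63 and b(159): 222
merge c(174) and d(187): 361
merge 222 and 361: 583
Maximum depth reached is 3.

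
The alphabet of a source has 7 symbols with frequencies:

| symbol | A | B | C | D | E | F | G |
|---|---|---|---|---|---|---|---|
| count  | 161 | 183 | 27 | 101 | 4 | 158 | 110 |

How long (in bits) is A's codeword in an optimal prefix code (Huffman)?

2

Repeatedly merge the two smallest:
combine E(4), C(27) → 31
combine 31, D(101) → 132
combine G(110), 132 → 242
combine F(158), A(161) → 319
combine B(183), 242 → 425
combine 319, 425 → 744
The subtree containing A is merged 2 times, so code length = 2.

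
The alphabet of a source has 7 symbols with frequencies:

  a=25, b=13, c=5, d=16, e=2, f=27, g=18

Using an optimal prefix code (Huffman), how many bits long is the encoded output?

Merge the two smallest weights repeatedly:
merge e(2) and c(5): 7
merge 7 and b(13): 20
merge d(16) and g(18): 34
merge 20 and a(25): 45
merge f(27) and 34: 61
merge 45 and 61: 106
The encoded length is the sum of every internal node's weight: 7 + 20 + 34 + 45 + 61 + 106 = 273 bits.

273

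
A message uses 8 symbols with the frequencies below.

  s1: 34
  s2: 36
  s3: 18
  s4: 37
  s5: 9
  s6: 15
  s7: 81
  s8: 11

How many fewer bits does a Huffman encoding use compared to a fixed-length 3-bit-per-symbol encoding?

Fixed-length: 3 bits × 241 symbols = 723 bits.
Huffman merges:
combine s5(9), s8(11) → 20
combine s6(15), s3(18) → 33
combine 20, 33 → 53
combine s1(34), s2(36) → 70
combine s4(37), 53 → 90
combine 70, s7(81) → 151
combine 90, 151 → 241
Huffman total = 20 + 33 + 53 + 70 + 90 + 151 + 241 = 658 bits.
Saving = 723 − 658 = 65 bits.

65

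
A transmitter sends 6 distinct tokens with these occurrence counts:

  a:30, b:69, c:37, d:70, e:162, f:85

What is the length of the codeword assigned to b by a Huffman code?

3

Repeatedly merge the two smallest:
merge a(30) and c(37): 67
merge 67 and b(69): 136
merge d(70) and f(85): 155
merge 136 and 155: 291
merge e(162) and 291: 453
b sits 3 levels below the root, so its codeword is 3 bits.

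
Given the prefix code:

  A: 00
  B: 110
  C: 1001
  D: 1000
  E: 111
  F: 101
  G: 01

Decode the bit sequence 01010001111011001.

Read left to right; each codeword is recognised as soon as it completes (prefix code):
  01→G | 01→G | 00→A | 01→G | 111→E | 01→G | 1001→C
Decoded message: GGAGEGC

GGAGEGC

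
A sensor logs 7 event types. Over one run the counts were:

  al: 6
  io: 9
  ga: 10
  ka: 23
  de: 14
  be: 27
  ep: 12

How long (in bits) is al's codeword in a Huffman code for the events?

Repeatedly merge the two smallest:
al(6) + io(9) → 15
ga(10) + ep(12) → 22
de(14) + 15 → 29
22 + ka(23) → 45
be(27) + 29 → 56
45 + 56 → 101
al sits 4 levels below the root, so its codeword is 4 bits.

4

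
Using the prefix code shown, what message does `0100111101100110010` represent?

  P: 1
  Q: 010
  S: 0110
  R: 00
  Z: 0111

QZPSSQ

Read left to right; each codeword is recognised as soon as it completes (prefix code):
  010→Q | 0111→Z | 1→P | 0110→S | 0110→S | 010→Q
Decoded message: QZPSSQ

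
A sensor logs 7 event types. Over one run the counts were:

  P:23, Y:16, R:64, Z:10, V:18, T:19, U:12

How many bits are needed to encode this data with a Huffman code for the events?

Greedily combine the two least-frequent nodes:
Z(10) + U(12) → 22
Y(16) + V(18) → 34
T(19) + 22 → 41
P(23) + 34 → 57
41 + 57 → 98
R(64) + 98 → 162
The encoded length is the sum of every internal node's weight: 22 + 34 + 41 + 57 + 98 + 162 = 414 bits.

414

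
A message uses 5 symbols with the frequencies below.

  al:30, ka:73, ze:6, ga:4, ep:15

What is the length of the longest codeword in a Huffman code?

Merge the two lowest-weight nodes at each step:
ga(4) + ze(6) → 10
10 + ep(15) → 25
25 + al(30) → 55
55 + ka(73) → 128
The first pair merged (ga, ze) ends up deepest, at depth 4.

4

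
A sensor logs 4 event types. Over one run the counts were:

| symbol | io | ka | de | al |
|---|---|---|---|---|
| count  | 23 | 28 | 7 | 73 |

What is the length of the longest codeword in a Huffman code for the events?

Merge the two lowest-weight nodes at each step:
merge de(7) and io(23): 30
merge ka(28) and 30: 58
merge 58 and al(73): 131
The first pair merged (de, io) ends up deepest, at depth 3.

3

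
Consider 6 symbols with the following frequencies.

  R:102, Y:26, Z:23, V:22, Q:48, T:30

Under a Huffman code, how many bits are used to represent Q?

3

Huffman merges, smallest pair first:
V(22) + Z(23) → 45
Y(26) + T(30) → 56
45 + Q(48) → 93
56 + 93 → 149
R(102) + 149 → 251
Q's leaf is at depth 3, giving a 3-bit codeword.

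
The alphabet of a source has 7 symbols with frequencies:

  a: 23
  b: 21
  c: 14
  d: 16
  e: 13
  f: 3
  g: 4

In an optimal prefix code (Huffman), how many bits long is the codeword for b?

2

Huffman merges, smallest pair first:
combine f(3), g(4) → 7
combine 7, e(13) → 20
combine c(14), d(16) → 30
combine 20, b(21) → 41
combine a(23), 30 → 53
combine 41, 53 → 94
b sits 2 levels below the root, so its codeword is 2 bits.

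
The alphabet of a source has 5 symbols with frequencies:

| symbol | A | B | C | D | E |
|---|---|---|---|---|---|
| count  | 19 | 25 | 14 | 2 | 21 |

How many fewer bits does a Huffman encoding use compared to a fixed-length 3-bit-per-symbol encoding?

Fixed-length: 3 bits × 81 symbols = 243 bits.
Huffman merges:
merge D(2) and C(14): 16
merge 16 and A(19): 35
merge E(21) and B(25): 46
merge 35 and 46: 81
Huffman total = 16 + 35 + 46 + 81 = 178 bits.
Saving = 243 − 178 = 65 bits.

65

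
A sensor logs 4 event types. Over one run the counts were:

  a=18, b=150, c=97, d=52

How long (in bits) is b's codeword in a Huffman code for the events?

Repeatedly merge the two smallest:
merge a(18) and d(52): 70
merge 70 and c(97): 167
merge b(150) and 167: 317
b is merged only at the final step, so code length = 1.

1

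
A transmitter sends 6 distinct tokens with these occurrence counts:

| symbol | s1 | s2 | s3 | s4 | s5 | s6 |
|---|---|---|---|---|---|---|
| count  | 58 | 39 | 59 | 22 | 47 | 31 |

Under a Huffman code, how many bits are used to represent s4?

Huffman merges, smallest pair first:
s4(22) + s6(31) → 53
s2(39) + s5(47) → 86
53 + s1(58) → 111
s3(59) + 86 → 145
111 + 145 → 256
The subtree containing s4 is merged 3 times, so code length = 3.

3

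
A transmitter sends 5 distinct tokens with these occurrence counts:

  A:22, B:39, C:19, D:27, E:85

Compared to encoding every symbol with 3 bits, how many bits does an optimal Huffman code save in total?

Fixed-length: 3 bits × 192 symbols = 576 bits.
Huffman merges:
merge C(19) and A(22): 41
merge D(27) and B(39): 66
merge 41 and 66: 107
merge E(85) and 107: 192
Huffman total = 41 + 66 + 107 + 192 = 406 bits.
Saving = 576 − 406 = 170 bits.

170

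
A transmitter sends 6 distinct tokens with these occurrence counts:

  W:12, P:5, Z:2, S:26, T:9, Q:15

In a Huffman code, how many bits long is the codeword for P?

4

Huffman merges, smallest pair first:
Z(2) + P(5) → 7
7 + T(9) → 16
W(12) + Q(15) → 27
16 + S(26) → 42
27 + 42 → 69
P sits 4 levels below the root, so its codeword is 4 bits.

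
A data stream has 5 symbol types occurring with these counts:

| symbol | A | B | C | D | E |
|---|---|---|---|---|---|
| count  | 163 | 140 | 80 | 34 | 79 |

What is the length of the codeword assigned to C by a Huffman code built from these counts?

Build the tree from the bottom:
combine D(34), E(79) → 113
combine C(80), 113 → 193
combine B(140), A(163) → 303
combine 193, 303 → 496
C sits 2 levels below the root, so its codeword is 2 bits.

2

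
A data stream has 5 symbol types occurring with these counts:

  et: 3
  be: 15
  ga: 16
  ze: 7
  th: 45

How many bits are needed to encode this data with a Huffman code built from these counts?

Build the Huffman tree bottom-up:
merge et(3) and ze(7): 10
merge 10 and be(15): 25
merge ga(16) and 25: 41
merge 41 and th(45): 86
Each symbol's bit-cost is frequency × depth; summing gives 162 bits (equivalently 10 + 25 + 41 + 86).

162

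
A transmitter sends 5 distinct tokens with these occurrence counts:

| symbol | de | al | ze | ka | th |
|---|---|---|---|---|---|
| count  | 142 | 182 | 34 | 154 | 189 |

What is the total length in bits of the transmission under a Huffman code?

1578

Build the Huffman tree bottom-up:
merge ze(34) and de(142): 176
merge ka(154) and 176: 330
merge al(182) and th(189): 371
merge 330 and 371: 701
Each symbol's bit-cost is frequency × depth; summing gives 1578 bits (equivalently 176 + 330 + 371 + 701).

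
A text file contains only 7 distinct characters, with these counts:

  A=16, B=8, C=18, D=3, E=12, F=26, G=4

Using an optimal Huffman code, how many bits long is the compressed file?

Build the Huffman tree bottom-up:
combine D(3), G(4) → 7
combine 7, B(8) → 15
combine E(12), 15 → 27
combine A(16), C(18) → 34
combine F(26), 27 → 53
combine 34, 53 → 87
Each symbol's bit-cost is frequency × depth; summing gives 223 bits (equivalently 7 + 15 + 27 + 34 + 53 + 87).

223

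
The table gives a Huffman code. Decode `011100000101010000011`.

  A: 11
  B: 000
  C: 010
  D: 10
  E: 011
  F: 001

EDBCDDBE

Read left to right; each codeword is recognised as soon as it completes (prefix code):
  011→E | 10→D | 000→B | 010→C | 10→D | 10→D | 000→B | 011→E
Decoded message: EDBCDDBE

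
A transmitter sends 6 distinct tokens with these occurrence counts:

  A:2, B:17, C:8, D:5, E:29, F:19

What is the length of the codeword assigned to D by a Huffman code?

Build the tree from the bottom:
combine A(2), D(5) → 7
combine 7, C(8) → 15
combine 15, B(17) → 32
combine F(19), E(29) → 48
combine 32, 48 → 80
D's leaf is at depth 4, giving a 4-bit codeword.

4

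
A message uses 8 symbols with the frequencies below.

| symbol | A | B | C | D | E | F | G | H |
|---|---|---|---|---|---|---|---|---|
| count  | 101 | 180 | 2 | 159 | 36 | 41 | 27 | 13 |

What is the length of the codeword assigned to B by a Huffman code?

Build the tree from the bottom:
C(2) + H(13) → 15
15 + G(27) → 42
E(36) + F(41) → 77
42 + 77 → 119
A(101) + 119 → 220
D(159) + B(180) → 339
220 + 339 → 559
B sits 2 levels below the root, so its codeword is 2 bits.

2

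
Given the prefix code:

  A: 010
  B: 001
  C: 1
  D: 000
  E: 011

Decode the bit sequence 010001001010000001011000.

ABBADBED

Read left to right; each codeword is recognised as soon as it completes (prefix code):
  010→A | 001→B | 001→B | 010→A | 000→D | 001→B | 011→E | 000→D
Decoded message: ABBADBED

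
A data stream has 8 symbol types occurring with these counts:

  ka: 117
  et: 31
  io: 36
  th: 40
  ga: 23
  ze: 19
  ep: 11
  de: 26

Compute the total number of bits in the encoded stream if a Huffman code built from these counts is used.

815

Build the Huffman tree bottom-up:
merge ep(11) and ze(19): 30
merge ga(23) and de(26): 49
merge 30 and et(31): 61
merge io(36) and th(40): 76
merge 49 and 61: 110
merge 76 and 110: 186
merge ka(117) and 186: 303
Each symbol's bit-cost is frequency × depth; summing gives 815 bits (equivalently 30 + 49 + 61 + 76 + 110 + 186 + 303).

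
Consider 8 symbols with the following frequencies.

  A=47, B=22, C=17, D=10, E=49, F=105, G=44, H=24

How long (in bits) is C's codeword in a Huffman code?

Huffman merges, smallest pair first:
merge D(10) and C(17): 27
merge B(22) and H(24): 46
merge 27 and G(44): 71
merge 46 and A(47): 93
merge E(49) and 71: 120
merge 93 and F(105): 198
merge 120 and 198: 318
C's leaf is at depth 4, giving a 4-bit codeword.

4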